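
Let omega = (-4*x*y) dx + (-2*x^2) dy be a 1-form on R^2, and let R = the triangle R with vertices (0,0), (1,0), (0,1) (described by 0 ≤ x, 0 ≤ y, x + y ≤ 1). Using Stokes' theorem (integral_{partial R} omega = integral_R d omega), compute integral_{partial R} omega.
integral_(partial R) omega = 0

Stokes: integral_partial_R omega = integral_R d omega with d omega = (∂Q/∂x - ∂P/∂y) dx ∧ dy.
  ∂Q/∂x = -4*x
  ∂P/∂y = -4*x
  integrand = ∂Q/∂x - ∂P/∂y = 0.
Integrating over R: integral_0^1 integral_0^{1-x} (0) dy dx = 0.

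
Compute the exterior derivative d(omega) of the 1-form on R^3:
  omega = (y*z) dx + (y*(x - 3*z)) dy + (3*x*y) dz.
d(omega) = (y - z) dx ∧ dy + (2*y) dx ∧ dz + (3*x + 3*y) dy ∧ dz

For a 1-form omega = sum_i f_i dx_i, the exterior derivative is
  d(omega) = sum_{i < j} (∂f_j/∂x_i - ∂f_i/∂x_j) dx_i ∧ dx_j.
  coefficient of dx ∧ dy: ∂f_2/∂x - ∂f_1/∂y = ∂(y*(x - 3*z))/∂x - ∂(y*z)/∂y = y - z
  coefficient of dx ∧ dz: ∂f_3/∂x - ∂f_1/∂z = ∂(3*x*y)/∂x - ∂(y*z)/∂z = 2*y
  coefficient of dy ∧ dz: ∂f_3/∂y - ∂f_2/∂z = ∂(3*x*y)/∂y - ∂(y*(x - 3*z))/∂z = 3*x + 3*y
Assembling: d(omega) = (y - z) dx ∧ dy + (2*y) dx ∧ dz + (3*x + 3*y) dy ∧ dz.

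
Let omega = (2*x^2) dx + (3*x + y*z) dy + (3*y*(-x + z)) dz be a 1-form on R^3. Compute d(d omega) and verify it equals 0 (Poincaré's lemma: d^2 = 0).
d(d omega) = 0

Step 1: d omega = sum_{i<j} (∂f_j/∂x_i - ∂f_i/∂x_j) dx_i ∧ dx_j:
  coeff of dx ∧ dy: 3
  coeff of dx ∧ dz: -3*y
  coeff of dy ∧ dz: -3*x - y + 3*z
Step 2: Apply d again to each 2-form coefficient. The only possible 3-form in R^3 is dx ∧ dy ∧ dz, with coefficient
  ∂(coeff of dy∧dz)/∂x - ∂(coeff of dx∧dz)/∂y + ∂(coeff of dx∧dy)/∂z
  = ∂/∂x (-3*x - y + 3*z) - ∂/∂y (-3*y) + ∂/∂z (3).
Each of these terms simplifies to sums of mixed partials that cancel in pairs. The result is 0 (by equality of mixed partials for smooth functions — Schwarz / Clairaut).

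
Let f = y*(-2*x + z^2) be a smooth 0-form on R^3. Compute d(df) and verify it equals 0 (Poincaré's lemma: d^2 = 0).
d(df) = 0

Step 1: df = sum_i (∂f/∂x_i) dx_i = (-2*y) dx + (-2*x + z^2) dy + (2*y*z) dz.
Step 2: Apply d again. Using the 1-form formula, the coefficient of dx ∧ dy in d(df) is ∂^2 f/∂x ∂y - ∂^2 f/∂y ∂x = (-2) - (-2) = 0 (equality of mixed partials for smooth f).
Similarly for dx ∧ dz and dy ∧ dz — all coefficients vanish. So d(df) = 0.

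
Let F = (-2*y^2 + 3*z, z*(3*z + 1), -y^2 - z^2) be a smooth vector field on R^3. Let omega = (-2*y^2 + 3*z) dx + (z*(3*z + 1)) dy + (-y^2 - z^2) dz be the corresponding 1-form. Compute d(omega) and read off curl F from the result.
d(omega) = (-2*y - 6*z - 1) dy ∧ dz + (3) dz ∧ dx + (4*y) dx ∧ dy; curl F = (-2*y - 6*z - 1, 3, 4*y)

d omega = sum_{i<j} (∂f_j/∂x_i - ∂f_i/∂x_j) dx_i ∧ dx_j. Under the identification (dy ∧ dz, dz ∧ dx, dx ∧ dy) ↔ (e_x, e_y, e_z), the coefficients are exactly the components of curl F. Compute:
  ∂R/∂y - ∂Q/∂z = (-2*y) - (6*z + 1) = -2*y - 6*z - 1
  ∂P/∂z - ∂R/∂x = (3) - (0) = 3
  ∂Q/∂x - ∂P/∂y = (0) - (-4*y) = 4*y.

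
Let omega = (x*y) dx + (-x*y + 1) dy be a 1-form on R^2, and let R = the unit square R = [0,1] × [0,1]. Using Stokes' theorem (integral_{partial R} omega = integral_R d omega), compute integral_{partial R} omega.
integral_(partial R) omega = -1

Stokes: integral_partial_R omega = integral_R d omega with d omega = (∂Q/∂x - ∂P/∂y) dx ∧ dy.
  ∂Q/∂x = -y
  ∂P/∂y = x
  integrand = ∂Q/∂x - ∂P/∂y = -x - y.
Integrating over R: integral_0^1 integral_0^1 (-x - y) dx dy = -1.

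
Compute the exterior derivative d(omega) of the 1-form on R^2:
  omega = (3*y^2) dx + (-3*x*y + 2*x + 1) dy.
d(omega) = (2 - 9*y) dx ∧ dy

For a 1-form omega = sum_i f_i dx_i, the exterior derivative is
  d(omega) = sum_{i < j} (∂f_j/∂x_i - ∂f_i/∂x_j) dx_i ∧ dx_j.
  coefficient of dx ∧ dy: ∂f_2/∂x - ∂f_1/∂y = ∂(-3*x*y + 2*x + 1)/∂x - ∂(3*y^2)/∂y = 2 - 9*y
Assembling: d(omega) = (2 - 9*y) dx ∧ dy.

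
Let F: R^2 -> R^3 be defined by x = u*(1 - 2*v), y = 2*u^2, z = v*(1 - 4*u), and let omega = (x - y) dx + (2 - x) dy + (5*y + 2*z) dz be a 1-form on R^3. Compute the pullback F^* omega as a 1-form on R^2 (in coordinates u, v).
F^* omega = (-28*u^2*v - 6*u^2 + 36*u*v^2 - 4*u*v + 9*u - 8*v^2) du + (-36*u^3 + 36*u^2*v + 8*u^2 - 16*u*v + 2*v) dv

Using F^*(f dg) = (f ∘ F) d(g ∘ F), substitute each coordinate x_i by F_i(u, v) in f_i, and replace dx_i by d F_i = (∂F_i/∂u) du + (∂F_i/∂v) dv.
  For the x component: f_1(F) = u*(-2*u - 2*v + 1); d F_1 = (1 - 2*v) du + (-2*u) dv
  For the y component: f_2(F) = 2*u*v - u + 2; d F_2 = (4*u) du + (0) dv
  For the z component: f_3(F) = 10*u^2 - 8*u*v + 2*v; d F_3 = (-4*v) du + (1 - 4*u) dv
Combining and collecting du, dv coefficients:
  coeff of du: -28*u^2*v - 6*u^2 + 36*u*v^2 - 4*u*v + 9*u - 8*v^2
  coeff of dv: -36*u^3 + 36*u^2*v + 8*u^2 - 16*u*v + 2*v
F^* omega = (-28*u^2*v - 6*u^2 + 36*u*v^2 - 4*u*v + 9*u - 8*v^2) du + (-36*u^3 + 36*u^2*v + 8*u^2 - 16*u*v + 2*v) dv.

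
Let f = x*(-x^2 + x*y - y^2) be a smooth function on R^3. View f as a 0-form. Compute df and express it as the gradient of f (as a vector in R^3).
df = (-3*x^2 + 2*x*y - y^2) dx + (x*(x - 2*y)) dy + (0) dz; grad f = (-3*x^2 + 2*x*y - y^2, x*(x - 2*y), 0)

For a 0-form f, d f = (∂f/∂x) dx + (∂f/∂y) dy + (∂f/∂z) dz. The components of the vector representation are exactly the entries of grad f in Cartesian coordinates:
  ∂f/∂x = -3*x^2 + 2*x*y - y^2
  ∂f/∂y = x*(x - 2*y)
  ∂f/∂z = 0.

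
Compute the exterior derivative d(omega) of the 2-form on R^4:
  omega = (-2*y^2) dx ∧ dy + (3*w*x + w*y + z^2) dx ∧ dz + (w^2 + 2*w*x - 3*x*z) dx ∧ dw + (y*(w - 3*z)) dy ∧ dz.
d(omega) = (-w) dx ∧ dy ∧ dz + (6*x + y) dx ∧ dz ∧ dw + (y) dy ∧ dz ∧ dw

For a 2-form omega = sum_{i<j} g_{ij} dx_i ∧ dx_j, the exterior derivative is
  d(omega) = sum_{i<j} d(g_{ij}) ∧ dx_i ∧ dx_j = sum_{i<j, k} (∂g_{ij}/∂x_k) dx_k ∧ dx_i ∧ dx_j.
Expand each term, using dx_k ∧ dx_i ∧ dx_j = sgn(permutation) dx_{(a)} ∧ dx_{(b)} ∧ dx_{(c)} with (a < b < c) sorted:
  d(3*w*x + w*y + z^2) includes (∂/∂y)(3*w*x + w*y + z^2) dy = (w) dy, which multiplied by dx ∧ dz gives (-w) dx ∧ dy ∧ dz
  d(3*w*x + w*y + z^2) includes (∂/∂w)(3*w*x + w*y + z^2) dw = (3*x + y) dw, which multiplied by dx ∧ dz gives (3*x + y) dx ∧ dz ∧ dw
  d(w^2 + 2*w*x - 3*x*z) includes (∂/∂z)(w^2 + 2*w*x - 3*x*z) dz = (-3*x) dz, which multiplied by dx ∧ dw gives (3*x) dx ∧ dz ∧ dw
  d(y*(w - 3*z)) includes (∂/∂w)(y*(w - 3*z)) dw = (y) dw, which multiplied by dy ∧ dz gives (y) dy ∧ dz ∧ dw
Collecting like 3-forms: d(omega) = (-w) dx ∧ dy ∧ dz + (6*x + y) dx ∧ dz ∧ dw + (y) dy ∧ dz ∧ dw.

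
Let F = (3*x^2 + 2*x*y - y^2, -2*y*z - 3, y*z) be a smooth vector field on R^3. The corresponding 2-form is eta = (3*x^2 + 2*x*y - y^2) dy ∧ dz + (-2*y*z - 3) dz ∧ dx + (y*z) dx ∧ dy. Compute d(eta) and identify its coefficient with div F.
d(eta) = (6*x + 3*y - 2*z) dx ∧ dy ∧ dz; div F = 6*x + 3*y - 2*z

For a 2-form in R^3 of the form above, applying d gives a 3-form with coefficient ∂P/∂x + ∂Q/∂y + ∂R/∂z:
  ∂P/∂x = 6*x + 2*y
  ∂Q/∂y = -2*z
  ∂R/∂z = y
Sum = 6*x + 3*y - 2*z, which is exactly div F.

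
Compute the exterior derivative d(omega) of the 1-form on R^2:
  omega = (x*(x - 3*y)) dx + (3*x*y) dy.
d(omega) = (3*x + 3*y) dx ∧ dy

For a 1-form omega = sum_i f_i dx_i, the exterior derivative is
  d(omega) = sum_{i < j} (∂f_j/∂x_i - ∂f_i/∂x_j) dx_i ∧ dx_j.
  coefficient of dx ∧ dy: ∂f_2/∂x - ∂f_1/∂y = ∂(3*x*y)/∂x - ∂(x*(x - 3*y))/∂y = 3*x + 3*y
Assembling: d(omega) = (3*x + 3*y) dx ∧ dy.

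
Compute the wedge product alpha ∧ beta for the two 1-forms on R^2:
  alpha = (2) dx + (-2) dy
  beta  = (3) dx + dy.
alpha ∧ beta = (8) dx ∧ dy

Distribute the wedge, using dx_i ∧ dx_j = -dx_j ∧ dx_i and dx_i ∧ dx_i = 0. For each pair (i, j) with i < j, the coefficient of dx_i ∧ dx_j in alpha ∧ beta is (alpha_i * beta_j - alpha_j * beta_i). Collecting: alpha ∧ beta = (8) dx ∧ dy.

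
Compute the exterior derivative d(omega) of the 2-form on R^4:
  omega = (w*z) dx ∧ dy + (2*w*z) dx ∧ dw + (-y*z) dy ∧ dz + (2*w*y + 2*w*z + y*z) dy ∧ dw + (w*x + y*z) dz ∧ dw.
d(omega) = (w) dx ∧ dy ∧ dz + (z) dx ∧ dy ∧ dw + (-w) dx ∧ dz ∧ dw + (-2*w - y + z) dy ∧ dz ∧ dw

For a 2-form omega = sum_{i<j} g_{ij} dx_i ∧ dx_j, the exterior derivative is
  d(omega) = sum_{i<j} d(g_{ij}) ∧ dx_i ∧ dx_j = sum_{i<j, k} (∂g_{ij}/∂x_k) dx_k ∧ dx_i ∧ dx_j.
Expand each term, using dx_k ∧ dx_i ∧ dx_j = sgn(permutation) dx_{(a)} ∧ dx_{(b)} ∧ dx_{(c)} with (a < b < c) sorted:
  d(w*z) includes (∂/∂z)(w*z) dz = (w) dz, which multiplied by dx ∧ dy gives (w) dx ∧ dy ∧ dz
  d(w*z) includes (∂/∂w)(w*z) dw = (z) dw, which multiplied by dx ∧ dy gives (z) dx ∧ dy ∧ dw
  d(2*w*z) includes (∂/∂z)(2*w*z) dz = (2*w) dz, which multiplied by dx ∧ dw gives (-2*w) dx ∧ dz ∧ dw
  d(2*w*y + 2*w*z + y*z) includes (∂/∂z)(2*w*y + 2*w*z + y*z) dz = (2*w + y) dz, which multiplied by dy ∧ dw gives (-2*w - y) dy ∧ dz ∧ dw
  d(w*x + y*z) includes (∂/∂x)(w*x + y*z) dx = (w) dx, which multiplied by dz ∧ dw gives (w) dx ∧ dz ∧ dw
  d(w*x + y*z) includes (∂/∂y)(w*x + y*z) dy = (z) dy, which multiplied by dz ∧ dw gives (z) dy ∧ dz ∧ dw
Collecting like 3-forms: d(omega) = (w) dx ∧ dy ∧ dz + (z) dx ∧ dy ∧ dw + (-w) dx ∧ dz ∧ dw + (-2*w - y + z) dy ∧ dz ∧ dw.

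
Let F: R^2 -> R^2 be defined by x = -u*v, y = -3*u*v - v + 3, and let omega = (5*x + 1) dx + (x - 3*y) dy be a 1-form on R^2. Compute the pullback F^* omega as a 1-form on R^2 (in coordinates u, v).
F^* omega = (v*(-19*u*v - 9*v + 26)) du + (-19*u^2*v - 17*u*v + 26*u - 3*v + 9) dv

Using F^*(f dg) = (f ∘ F) d(g ∘ F), substitute each coordinate x_i by F_i(u, v) in f_i, and replace dx_i by d F_i = (∂F_i/∂u) du + (∂F_i/∂v) dv.
  For the x component: f_1(F) = -5*u*v + 1; d F_1 = (-v) du + (-u) dv
  For the y component: f_2(F) = 8*u*v + 3*v - 9; d F_2 = (-3*v) du + (-3*u - 1) dv
Combining and collecting du, dv coefficients:
  coeff of du: v*(-19*u*v - 9*v + 26)
  coeff of dv: -19*u^2*v - 17*u*v + 26*u - 3*v + 9
F^* omega = (v*(-19*u*v - 9*v + 26)) du + (-19*u^2*v - 17*u*v + 26*u - 3*v + 9) dv.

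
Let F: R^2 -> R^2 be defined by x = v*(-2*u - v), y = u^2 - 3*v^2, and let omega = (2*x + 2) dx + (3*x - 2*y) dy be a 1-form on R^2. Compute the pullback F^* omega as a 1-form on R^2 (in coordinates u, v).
F^* omega = (-4*u^3 - 12*u^2*v + 14*u*v^2 + 4*v^3 - 4*v) du + (20*u^2*v + 48*u*v^2 - 4*u - 14*v^3 - 4*v) dv

Using F^*(f dg) = (f ∘ F) d(g ∘ F), substitute each coordinate x_i by F_i(u, v) in f_i, and replace dx_i by d F_i = (∂F_i/∂u) du + (∂F_i/∂v) dv.
  For the x component: f_1(F) = -4*u*v - 2*v^2 + 2; d F_1 = (-2*v) du + (-2*u - 2*v) dv
  For the y component: f_2(F) = -2*u^2 - 6*u*v + 3*v^2; d F_2 = (2*u) du + (-6*v) dv
Combining and collecting du, dv coefficients:
  coeff of du: -4*u^3 - 12*u^2*v + 14*u*v^2 + 4*v^3 - 4*v
  coeff of dv: 20*u^2*v + 48*u*v^2 - 4*u - 14*v^3 - 4*v
F^* omega = (-4*u^3 - 12*u^2*v + 14*u*v^2 + 4*v^3 - 4*v) du + (20*u^2*v + 48*u*v^2 - 4*u - 14*v^3 - 4*v) dv.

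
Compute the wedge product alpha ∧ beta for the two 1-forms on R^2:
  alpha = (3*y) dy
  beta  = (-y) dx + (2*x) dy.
alpha ∧ beta = (3*y^2) dx ∧ dy

Distribute the wedge, using dx_i ∧ dx_j = -dx_j ∧ dx_i and dx_i ∧ dx_i = 0. For each pair (i, j) with i < j, the coefficient of dx_i ∧ dx_j in alpha ∧ beta is (alpha_i * beta_j - alpha_j * beta_i). Collecting: alpha ∧ beta = (3*y^2) dx ∧ dy.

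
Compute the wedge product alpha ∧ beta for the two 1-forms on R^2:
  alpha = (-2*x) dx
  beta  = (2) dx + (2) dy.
alpha ∧ beta = (-4*x) dx ∧ dy

Distribute the wedge, using dx_i ∧ dx_j = -dx_j ∧ dx_i and dx_i ∧ dx_i = 0. For each pair (i, j) with i < j, the coefficient of dx_i ∧ dx_j in alpha ∧ beta is (alpha_i * beta_j - alpha_j * beta_i). Collecting: alpha ∧ beta = (-4*x) dx ∧ dy.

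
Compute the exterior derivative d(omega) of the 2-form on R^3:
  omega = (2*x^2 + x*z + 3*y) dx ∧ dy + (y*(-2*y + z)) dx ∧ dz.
d(omega) = (x + 4*y - z) dx ∧ dy ∧ dz

For a 2-form omega = sum_{i<j} g_{ij} dx_i ∧ dx_j, the exterior derivative is
  d(omega) = sum_{i<j} d(g_{ij}) ∧ dx_i ∧ dx_j = sum_{i<j, k} (∂g_{ij}/∂x_k) dx_k ∧ dx_i ∧ dx_j.
Expand each term, using dx_k ∧ dx_i ∧ dx_j = sgn(permutation) dx_{(a)} ∧ dx_{(b)} ∧ dx_{(c)} with (a < b < c) sorted:
  d(2*x^2 + x*z + 3*y) includes (∂/∂z)(2*x^2 + x*z + 3*y) dz = (x) dz, which multiplied by dx ∧ dy gives (x) dx ∧ dy ∧ dz
  d(y*(-2*y + z)) includes (∂/∂y)(y*(-2*y + z)) dy = (-4*y + z) dy, which multiplied by dx ∧ dz gives (4*y - z) dx ∧ dy ∧ dz
Collecting like 3-forms: d(omega) = (x + 4*y - z) dx ∧ dy ∧ dz.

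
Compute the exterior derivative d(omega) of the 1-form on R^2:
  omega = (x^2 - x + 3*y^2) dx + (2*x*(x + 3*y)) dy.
d(omega) = (4*x) dx ∧ dy

For a 1-form omega = sum_i f_i dx_i, the exterior derivative is
  d(omega) = sum_{i < j} (∂f_j/∂x_i - ∂f_i/∂x_j) dx_i ∧ dx_j.
  coefficient of dx ∧ dy: ∂f_2/∂x - ∂f_1/∂y = ∂(2*x*(x + 3*y))/∂x - ∂(x^2 - x + 3*y^2)/∂y = 4*x
Assembling: d(omega) = (4*x) dx ∧ dy.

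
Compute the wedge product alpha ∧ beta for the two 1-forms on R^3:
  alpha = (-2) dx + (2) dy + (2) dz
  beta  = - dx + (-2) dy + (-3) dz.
alpha ∧ beta = (6) dx ∧ dy + (8) dx ∧ dz + (-2) dy ∧ dz

Distribute the wedge, using dx_i ∧ dx_j = -dx_j ∧ dx_i and dx_i ∧ dx_i = 0. For each pair (i, j) with i < j, the coefficient of dx_i ∧ dx_j in alpha ∧ beta is (alpha_i * beta_j - alpha_j * beta_i). Collecting: alpha ∧ beta = (6) dx ∧ dy + (8) dx ∧ dz + (-2) dy ∧ dz.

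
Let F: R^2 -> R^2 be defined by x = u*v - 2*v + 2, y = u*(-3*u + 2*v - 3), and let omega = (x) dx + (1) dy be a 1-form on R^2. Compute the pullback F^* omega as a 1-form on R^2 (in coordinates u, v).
F^* omega = (u*v^2 - 6*u - 2*v^2 + 4*v - 3) du + (u^2*v - 4*u*v + 4*u + 4*v - 4) dv

Using F^*(f dg) = (f ∘ F) d(g ∘ F), substitute each coordinate x_i by F_i(u, v) in f_i, and replace dx_i by d F_i = (∂F_i/∂u) du + (∂F_i/∂v) dv.
  For the x component: f_1(F) = u*v - 2*v + 2; d F_1 = (v) du + (u - 2) dv
  For the y component: f_2(F) = 1; d F_2 = (-6*u + 2*v - 3) du + (2*u) dv
Combining and collecting du, dv coefficients:
  coeff of du: u*v^2 - 6*u - 2*v^2 + 4*v - 3
  coeff of dv: u^2*v - 4*u*v + 4*u + 4*v - 4
F^* omega = (u*v^2 - 6*u - 2*v^2 + 4*v - 3) du + (u^2*v - 4*u*v + 4*u + 4*v - 4) dv.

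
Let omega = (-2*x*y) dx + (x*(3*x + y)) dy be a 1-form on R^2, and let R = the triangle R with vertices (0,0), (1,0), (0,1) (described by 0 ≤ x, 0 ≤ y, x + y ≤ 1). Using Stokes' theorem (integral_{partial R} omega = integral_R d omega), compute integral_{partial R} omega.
integral_(partial R) omega = 3/2

Stokes: integral_partial_R omega = integral_R d omega with d omega = (∂Q/∂x - ∂P/∂y) dx ∧ dy.
  ∂Q/∂x = 6*x + y
  ∂P/∂y = -2*x
  integrand = ∂Q/∂x - ∂P/∂y = 8*x + y.
Integrating over R: integral_0^1 integral_0^{1-x} (8*x + y) dy dx = 3/2.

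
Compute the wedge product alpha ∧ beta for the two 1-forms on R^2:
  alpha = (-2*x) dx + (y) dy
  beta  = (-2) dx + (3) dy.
alpha ∧ beta = (-6*x + 2*y) dx ∧ dy

Distribute the wedge, using dx_i ∧ dx_j = -dx_j ∧ dx_i and dx_i ∧ dx_i = 0. For each pair (i, j) with i < j, the coefficient of dx_i ∧ dx_j in alpha ∧ beta is (alpha_i * beta_j - alpha_j * beta_i). Collecting: alpha ∧ beta = (-6*x + 2*y) dx ∧ dy.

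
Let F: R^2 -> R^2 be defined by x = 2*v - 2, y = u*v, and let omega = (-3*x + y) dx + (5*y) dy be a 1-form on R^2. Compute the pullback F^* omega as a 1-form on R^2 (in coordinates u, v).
F^* omega = (5*u*v^2) du + (5*u^2*v + 2*u*v - 12*v + 12) dv

Using F^*(f dg) = (f ∘ F) d(g ∘ F), substitute each coordinate x_i by F_i(u, v) in f_i, and replace dx_i by d F_i = (∂F_i/∂u) du + (∂F_i/∂v) dv.
  For the x component: f_1(F) = u*v - 6*v + 6; d F_1 = (0) du + (2) dv
  For the y component: f_2(F) = 5*u*v; d F_2 = (v) du + (u) dv
Combining and collecting du, dv coefficients:
  coeff of du: 5*u*v^2
  coeff of dv: 5*u^2*v + 2*u*v - 12*v + 12
F^* omega = (5*u*v^2) du + (5*u^2*v + 2*u*v - 12*v + 12) dv.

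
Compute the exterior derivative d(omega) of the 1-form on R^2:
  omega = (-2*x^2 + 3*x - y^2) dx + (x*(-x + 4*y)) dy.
d(omega) = (-2*x + 6*y) dx ∧ dy

For a 1-form omega = sum_i f_i dx_i, the exterior derivative is
  d(omega) = sum_{i < j} (∂f_j/∂x_i - ∂f_i/∂x_j) dx_i ∧ dx_j.
  coefficient of dx ∧ dy: ∂f_2/∂x - ∂f_1/∂y = ∂(x*(-x + 4*y))/∂x - ∂(-2*x^2 + 3*x - y^2)/∂y = -2*x + 6*y
Assembling: d(omega) = (-2*x + 6*y) dx ∧ dy.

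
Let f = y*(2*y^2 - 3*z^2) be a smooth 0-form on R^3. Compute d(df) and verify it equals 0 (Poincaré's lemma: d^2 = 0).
d(df) = 0

Step 1: df = sum_i (∂f/∂x_i) dx_i = (0) dx + (6*y^2 - 3*z^2) dy + (-6*y*z) dz.
Step 2: Apply d again. Using the 1-form formula, the coefficient of dx ∧ dy in d(df) is ∂^2 f/∂x ∂y - ∂^2 f/∂y ∂x = (0) - (0) = 0 (equality of mixed partials for smooth f).
Similarly for dx ∧ dz and dy ∧ dz — all coefficients vanish. So d(df) = 0.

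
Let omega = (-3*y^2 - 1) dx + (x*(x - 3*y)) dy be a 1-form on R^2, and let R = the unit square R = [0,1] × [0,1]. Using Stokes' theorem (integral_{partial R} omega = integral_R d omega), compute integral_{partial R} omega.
integral_(partial R) omega = 5/2

Stokes: integral_partial_R omega = integral_R d omega with d omega = (∂Q/∂x - ∂P/∂y) dx ∧ dy.
  ∂Q/∂x = 2*x - 3*y
  ∂P/∂y = -6*y
  integrand = ∂Q/∂x - ∂P/∂y = 2*x + 3*y.
Integrating over R: integral_0^1 integral_0^1 (2*x + 3*y) dx dy = 5/2.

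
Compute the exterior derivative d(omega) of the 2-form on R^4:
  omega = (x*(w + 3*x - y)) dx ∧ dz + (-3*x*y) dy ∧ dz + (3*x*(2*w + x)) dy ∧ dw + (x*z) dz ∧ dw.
d(omega) = (x - 3*y) dx ∧ dy ∧ dz + (x + z) dx ∧ dz ∧ dw + (6*w + 6*x) dx ∧ dy ∧ dw

For a 2-form omega = sum_{i<j} g_{ij} dx_i ∧ dx_j, the exterior derivative is
  d(omega) = sum_{i<j} d(g_{ij}) ∧ dx_i ∧ dx_j = sum_{i<j, k} (∂g_{ij}/∂x_k) dx_k ∧ dx_i ∧ dx_j.
Expand each term, using dx_k ∧ dx_i ∧ dx_j = sgn(permutation) dx_{(a)} ∧ dx_{(b)} ∧ dx_{(c)} with (a < b < c) sorted:
  d(x*(w + 3*x - y)) includes (∂/∂y)(x*(w + 3*x - y)) dy = (-x) dy, which multiplied by dx ∧ dz gives (x) dx ∧ dy ∧ dz
  d(x*(w + 3*x - y)) includes (∂/∂w)(x*(w + 3*x - y)) dw = (x) dw, which multiplied by dx ∧ dz gives (x) dx ∧ dz ∧ dw
  d(-3*x*y) includes (∂/∂x)(-3*x*y) dx = (-3*y) dx, which multiplied by dy ∧ dz gives (-3*y) dx ∧ dy ∧ dz
  d(3*x*(2*w + x)) includes (∂/∂x)(3*x*(2*w + x)) dx = (6*w + 6*x) dx, which multiplied by dy ∧ dw gives (6*w + 6*x) dx ∧ dy ∧ dw
  d(x*z) includes (∂/∂x)(x*z) dx = (z) dx, which multiplied by dz ∧ dw gives (z) dx ∧ dz ∧ dw
Collecting like 3-forms: d(omega) = (x - 3*y) dx ∧ dy ∧ dz + (x + z) dx ∧ dz ∧ dw + (6*w + 6*x) dx ∧ dy ∧ dw.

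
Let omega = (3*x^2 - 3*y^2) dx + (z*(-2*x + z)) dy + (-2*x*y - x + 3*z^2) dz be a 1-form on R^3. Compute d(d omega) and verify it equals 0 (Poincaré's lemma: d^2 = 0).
d(d omega) = 0

Step 1: d omega = sum_{i<j} (∂f_j/∂x_i - ∂f_i/∂x_j) dx_i ∧ dx_j:
  coeff of dx ∧ dy: 6*y - 2*z
  coeff of dx ∧ dz: -2*y - 1
  coeff of dy ∧ dz: -2*z
Step 2: Apply d again to each 2-form coefficient. The only possible 3-form in R^3 is dx ∧ dy ∧ dz, with coefficient
  ∂(coeff of dy∧dz)/∂x - ∂(coeff of dx∧dz)/∂y + ∂(coeff of dx∧dy)/∂z
  = ∂/∂x (-2*z) - ∂/∂y (-2*y - 1) + ∂/∂z (6*y - 2*z).
Each of these terms simplifies to sums of mixed partials that cancel in pairs. The result is 0 (by equality of mixed partials for smooth functions — Schwarz / Clairaut).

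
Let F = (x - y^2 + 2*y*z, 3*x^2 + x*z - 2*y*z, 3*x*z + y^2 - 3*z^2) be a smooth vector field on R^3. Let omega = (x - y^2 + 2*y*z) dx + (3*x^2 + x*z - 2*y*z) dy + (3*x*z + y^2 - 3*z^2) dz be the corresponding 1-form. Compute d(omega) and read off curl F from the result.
d(omega) = (-x + 4*y) dy ∧ dz + (2*y - 3*z) dz ∧ dx + (6*x + 2*y - z) dx ∧ dy; curl F = (-x + 4*y, 2*y - 3*z, 6*x + 2*y - z)

d omega = sum_{i<j} (∂f_j/∂x_i - ∂f_i/∂x_j) dx_i ∧ dx_j. Under the identification (dy ∧ dz, dz ∧ dx, dx ∧ dy) ↔ (e_x, e_y, e_z), the coefficients are exactly the components of curl F. Compute:
  ∂R/∂y - ∂Q/∂z = (2*y) - (x - 2*y) = -x + 4*y
  ∂P/∂z - ∂R/∂x = (2*y) - (3*z) = 2*y - 3*z
  ∂Q/∂x - ∂P/∂y = (6*x + z) - (-2*y + 2*z) = 6*x + 2*y - z.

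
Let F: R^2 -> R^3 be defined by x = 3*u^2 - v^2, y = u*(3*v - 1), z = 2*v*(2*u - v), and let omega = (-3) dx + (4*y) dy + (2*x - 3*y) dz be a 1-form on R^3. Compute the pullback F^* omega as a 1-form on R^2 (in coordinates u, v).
F^* omega = (24*u^2*v - 12*u*v - 14*u - 8*v^3) du + (24*u^3 - 24*u^2*v + 28*u*v^2 - 12*u*v + 8*v^3 + 6*v) dv

Using F^*(f dg) = (f ∘ F) d(g ∘ F), substitute each coordinate x_i by F_i(u, v) in f_i, and replace dx_i by d F_i = (∂F_i/∂u) du + (∂F_i/∂v) dv.
  For the x component: f_1(F) = -3; d F_1 = (6*u) du + (-2*v) dv
  For the y component: f_2(F) = 4*u*(3*v - 1); d F_2 = (3*v - 1) du + (3*u) dv
  For the z component: f_3(F) = 6*u^2 - 9*u*v + 3*u - 2*v^2; d F_3 = (4*v) du + (4*u - 4*v) dv
Combining and collecting du, dv coefficients:
  coeff of du: 24*u^2*v - 12*u*v - 14*u - 8*v^3
  coeff of dv: 24*u^3 - 24*u^2*v + 28*u*v^2 - 12*u*v + 8*v^3 + 6*v
F^* omega = (24*u^2*v - 12*u*v - 14*u - 8*v^3) du + (24*u^3 - 24*u^2*v + 28*u*v^2 - 12*u*v + 8*v^3 + 6*v) dv.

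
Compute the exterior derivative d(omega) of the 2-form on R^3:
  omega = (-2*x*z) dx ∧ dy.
d(omega) = (-2*x) dx ∧ dy ∧ dz

For a 2-form omega = sum_{i<j} g_{ij} dx_i ∧ dx_j, the exterior derivative is
  d(omega) = sum_{i<j} d(g_{ij}) ∧ dx_i ∧ dx_j = sum_{i<j, k} (∂g_{ij}/∂x_k) dx_k ∧ dx_i ∧ dx_j.
Expand each term, using dx_k ∧ dx_i ∧ dx_j = sgn(permutation) dx_{(a)} ∧ dx_{(b)} ∧ dx_{(c)} with (a < b < c) sorted:
  d(-2*x*z) includes (∂/∂z)(-2*x*z) dz = (-2*x) dz, which multiplied by dx ∧ dy gives (-2*x) dx ∧ dy ∧ dz
Collecting like 3-forms: d(omega) = (-2*x) dx ∧ dy ∧ dz.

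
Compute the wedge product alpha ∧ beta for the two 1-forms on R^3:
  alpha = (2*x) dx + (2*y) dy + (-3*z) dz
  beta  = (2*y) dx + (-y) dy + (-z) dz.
alpha ∧ beta = (-2*y*(x + 2*y)) dx ∧ dy + (2*z*(-x + 3*y)) dx ∧ dz + (-5*y*z) dy ∧ dz

Distribute the wedge, using dx_i ∧ dx_j = -dx_j ∧ dx_i and dx_i ∧ dx_i = 0. For each pair (i, j) with i < j, the coefficient of dx_i ∧ dx_j in alpha ∧ beta is (alpha_i * beta_j - alpha_j * beta_i). Collecting: alpha ∧ beta = (-2*y*(x + 2*y)) dx ∧ dy + (2*z*(-x + 3*y)) dx ∧ dz + (-5*y*z) dy ∧ dz.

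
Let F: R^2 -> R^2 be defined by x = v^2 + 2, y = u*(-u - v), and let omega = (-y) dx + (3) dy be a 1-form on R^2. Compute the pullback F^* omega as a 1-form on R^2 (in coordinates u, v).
F^* omega = (-6*u - 3*v) du + (u*(2*u*v + 2*v^2 - 3)) dv

Using F^*(f dg) = (f ∘ F) d(g ∘ F), substitute each coordinate x_i by F_i(u, v) in f_i, and replace dx_i by d F_i = (∂F_i/∂u) du + (∂F_i/∂v) dv.
  For the x component: f_1(F) = u*(u + v); d F_1 = (0) du + (2*v) dv
  For the y component: f_2(F) = 3; d F_2 = (-2*u - v) du + (-u) dv
Combining and collecting du, dv coefficients:
  coeff of du: -6*u - 3*v
  coeff of dv: u*(2*u*v + 2*v^2 - 3)
F^* omega = (-6*u - 3*v) du + (u*(2*u*v + 2*v^2 - 3)) dv.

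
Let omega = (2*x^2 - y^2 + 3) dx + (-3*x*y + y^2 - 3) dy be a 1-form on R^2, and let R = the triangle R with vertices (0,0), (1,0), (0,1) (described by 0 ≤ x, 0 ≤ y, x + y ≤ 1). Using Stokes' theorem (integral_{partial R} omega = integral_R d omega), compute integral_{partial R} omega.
integral_(partial R) omega = -1/6

Stokes: integral_partial_R omega = integral_R d omega with d omega = (∂Q/∂x - ∂P/∂y) dx ∧ dy.
  ∂Q/∂x = -3*y
  ∂P/∂y = -2*y
  integrand = ∂Q/∂x - ∂P/∂y = -y.
Integrating over R: integral_0^1 integral_0^{1-x} (-y) dy dx = -1/6.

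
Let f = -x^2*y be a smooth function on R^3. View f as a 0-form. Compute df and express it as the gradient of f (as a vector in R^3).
df = (-2*x*y) dx + (-x^2) dy + (0) dz; grad f = (-2*x*y, -x^2, 0)

For a 0-form f, d f = (∂f/∂x) dx + (∂f/∂y) dy + (∂f/∂z) dz. The components of the vector representation are exactly the entries of grad f in Cartesian coordinates:
  ∂f/∂x = -2*x*y
  ∂f/∂y = -x^2
  ∂f/∂z = 0.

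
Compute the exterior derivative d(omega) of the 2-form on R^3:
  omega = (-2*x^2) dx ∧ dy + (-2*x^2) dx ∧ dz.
d(omega) = 0

For a 2-form omega = sum_{i<j} g_{ij} dx_i ∧ dx_j, the exterior derivative is
  d(omega) = sum_{i<j} d(g_{ij}) ∧ dx_i ∧ dx_j = sum_{i<j, k} (∂g_{ij}/∂x_k) dx_k ∧ dx_i ∧ dx_j.
Expand each term, using dx_k ∧ dx_i ∧ dx_j = sgn(permutation) dx_{(a)} ∧ dx_{(b)} ∧ dx_{(c)} with (a < b < c) sorted:

Collecting like 3-forms: d(omega) = 0.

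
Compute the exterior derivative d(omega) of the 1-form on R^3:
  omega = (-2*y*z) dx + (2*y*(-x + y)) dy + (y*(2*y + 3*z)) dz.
d(omega) = (-2*y + 2*z) dx ∧ dy + (2*y) dx ∧ dz + (4*y + 3*z) dy ∧ dz

For a 1-form omega = sum_i f_i dx_i, the exterior derivative is
  d(omega) = sum_{i < j} (∂f_j/∂x_i - ∂f_i/∂x_j) dx_i ∧ dx_j.
  coefficient of dx ∧ dy: ∂f_2/∂x - ∂f_1/∂y = ∂(2*y*(-x + y))/∂x - ∂(-2*y*z)/∂y = -2*y + 2*z
  coefficient of dx ∧ dz: ∂f_3/∂x - ∂f_1/∂z = ∂(y*(2*y + 3*z))/∂x - ∂(-2*y*z)/∂z = 2*y
  coefficient of dy ∧ dz: ∂f_3/∂y - ∂f_2/∂z = ∂(y*(2*y + 3*z))/∂y - ∂(2*y*(-x + y))/∂z = 4*y + 3*z
Assembling: d(omega) = (-2*y + 2*z) dx ∧ dy + (2*y) dx ∧ dz + (4*y + 3*z) dy ∧ dz.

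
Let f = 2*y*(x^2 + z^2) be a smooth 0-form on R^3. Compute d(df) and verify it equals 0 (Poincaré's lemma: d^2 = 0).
d(df) = 0

Step 1: df = sum_i (∂f/∂x_i) dx_i = (4*x*y) dx + (2*x^2 + 2*z^2) dy + (4*y*z) dz.
Step 2: Apply d again. Using the 1-form formula, the coefficient of dx ∧ dy in d(df) is ∂^2 f/∂x ∂y - ∂^2 f/∂y ∂x = (4*x) - (4*x) = 0 (equality of mixed partials for smooth f).
Similarly for dx ∧ dz and dy ∧ dz — all coefficients vanish. So d(df) = 0.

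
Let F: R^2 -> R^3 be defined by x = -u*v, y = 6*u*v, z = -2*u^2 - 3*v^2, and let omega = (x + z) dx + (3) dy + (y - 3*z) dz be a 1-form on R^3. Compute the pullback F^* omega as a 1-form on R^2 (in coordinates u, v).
F^* omega = (-24*u^3 - 22*u^2*v - 35*u*v^2 + 3*v^3 + 18*v) du + (2*u^3 - 35*u^2*v - 33*u*v^2 + 18*u - 54*v^3) dv

Using F^*(f dg) = (f ∘ F) d(g ∘ F), substitute each coordinate x_i by F_i(u, v) in f_i, and replace dx_i by d F_i = (∂F_i/∂u) du + (∂F_i/∂v) dv.
  For the x component: f_1(F) = -2*u^2 - u*v - 3*v^2; d F_1 = (-v) du + (-u) dv
  For the y component: f_2(F) = 3; d F_2 = (6*v) du + (6*u) dv
  For the z component: f_3(F) = 6*u^2 + 6*u*v + 9*v^2; d F_3 = (-4*u) du + (-6*v) dv
Combining and collecting du, dv coefficients:
  coeff of du: -24*u^3 - 22*u^2*v - 35*u*v^2 + 3*v^3 + 18*v
  coeff of dv: 2*u^3 - 35*u^2*v - 33*u*v^2 + 18*u - 54*v^3
F^* omega = (-24*u^3 - 22*u^2*v - 35*u*v^2 + 3*v^3 + 18*v) du + (2*u^3 - 35*u^2*v - 33*u*v^2 + 18*u - 54*v^3) dv.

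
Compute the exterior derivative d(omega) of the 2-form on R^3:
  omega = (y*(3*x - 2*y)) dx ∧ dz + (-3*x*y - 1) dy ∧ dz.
d(omega) = (-3*x + y) dx ∧ dy ∧ dz

For a 2-form omega = sum_{i<j} g_{ij} dx_i ∧ dx_j, the exterior derivative is
  d(omega) = sum_{i<j} d(g_{ij}) ∧ dx_i ∧ dx_j = sum_{i<j, k} (∂g_{ij}/∂x_k) dx_k ∧ dx_i ∧ dx_j.
Expand each term, using dx_k ∧ dx_i ∧ dx_j = sgn(permutation) dx_{(a)} ∧ dx_{(b)} ∧ dx_{(c)} with (a < b < c) sorted:
  d(y*(3*x - 2*y)) includes (∂/∂y)(y*(3*x - 2*y)) dy = (3*x - 4*y) dy, which multiplied by dx ∧ dz gives (-3*x + 4*y) dx ∧ dy ∧ dz
  d(-3*x*y - 1) includes (∂/∂x)(-3*x*y - 1) dx = (-3*y) dx, which multiplied by dy ∧ dz gives (-3*y) dx ∧ dy ∧ dz
Collecting like 3-forms: d(omega) = (-3*x + y) dx ∧ dy ∧ dz.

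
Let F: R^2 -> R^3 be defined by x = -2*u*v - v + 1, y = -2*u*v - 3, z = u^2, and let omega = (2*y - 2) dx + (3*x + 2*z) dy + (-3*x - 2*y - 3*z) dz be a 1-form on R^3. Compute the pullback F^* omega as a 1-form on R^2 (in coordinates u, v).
F^* omega = (-6*u^3 + 16*u^2*v + 20*u*v^2 + 6*u*v + 6*u + 6*v^2 + 10*v) du + (-4*u^3 + 20*u^2*v + 10*u*v + 10*u + 8) dv

Using F^*(f dg) = (f ∘ F) d(g ∘ F), substitute each coordinate x_i by F_i(u, v) in f_i, and replace dx_i by d F_i = (∂F_i/∂u) du + (∂F_i/∂v) dv.
  For the x component: f_1(F) = -4*u*v - 8; d F_1 = (-2*v) du + (-2*u - 1) dv
  For the y component: f_2(F) = 2*u^2 - 6*u*v - 3*v + 3; d F_2 = (-2*v) du + (-2*u) dv
  For the z component: f_3(F) = -3*u^2 + 10*u*v + 3*v + 3; d F_3 = (2*u) du + (0) dv
Combining and collecting du, dv coefficients:
  coeff of du: -6*u^3 + 16*u^2*v + 20*u*v^2 + 6*u*v + 6*u + 6*v^2 + 10*v
  coeff of dv: -4*u^3 + 20*u^2*v + 10*u*v + 10*u + 8
F^* omega = (-6*u^3 + 16*u^2*v + 20*u*v^2 + 6*u*v + 6*u + 6*v^2 + 10*v) du + (-4*u^3 + 20*u^2*v + 10*u*v + 10*u + 8) dv.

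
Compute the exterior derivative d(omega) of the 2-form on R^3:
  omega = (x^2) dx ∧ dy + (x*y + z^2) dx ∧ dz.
d(omega) = (-x) dx ∧ dy ∧ dz

For a 2-form omega = sum_{i<j} g_{ij} dx_i ∧ dx_j, the exterior derivative is
  d(omega) = sum_{i<j} d(g_{ij}) ∧ dx_i ∧ dx_j = sum_{i<j, k} (∂g_{ij}/∂x_k) dx_k ∧ dx_i ∧ dx_j.
Expand each term, using dx_k ∧ dx_i ∧ dx_j = sgn(permutation) dx_{(a)} ∧ dx_{(b)} ∧ dx_{(c)} with (a < b < c) sorted:
  d(x*y + z^2) includes (∂/∂y)(x*y + z^2) dy = (x) dy, which multiplied by dx ∧ dz gives (-x) dx ∧ dy ∧ dz
Collecting like 3-forms: d(omega) = (-x) dx ∧ dy ∧ dz.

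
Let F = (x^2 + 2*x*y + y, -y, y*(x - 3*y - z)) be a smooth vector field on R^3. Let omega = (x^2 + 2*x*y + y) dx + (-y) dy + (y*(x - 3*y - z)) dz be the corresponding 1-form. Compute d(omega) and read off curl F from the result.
d(omega) = (x - 6*y - z) dy ∧ dz + (-y) dz ∧ dx + (-2*x - 1) dx ∧ dy; curl F = (x - 6*y - z, -y, -2*x - 1)

d omega = sum_{i<j} (∂f_j/∂x_i - ∂f_i/∂x_j) dx_i ∧ dx_j. Under the identification (dy ∧ dz, dz ∧ dx, dx ∧ dy) ↔ (e_x, e_y, e_z), the coefficients are exactly the components of curl F. Compute:
  ∂R/∂y - ∂Q/∂z = (x - 6*y - z) - (0) = x - 6*y - z
  ∂P/∂z - ∂R/∂x = (0) - (y) = -y
  ∂Q/∂x - ∂P/∂y = (0) - (2*x + 1) = -2*x - 1.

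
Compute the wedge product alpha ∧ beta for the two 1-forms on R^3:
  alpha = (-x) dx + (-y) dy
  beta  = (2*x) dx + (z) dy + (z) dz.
alpha ∧ beta = (x*(2*y - z)) dx ∧ dy + (-x*z) dx ∧ dz + (-y*z) dy ∧ dz

Distribute the wedge, using dx_i ∧ dx_j = -dx_j ∧ dx_i and dx_i ∧ dx_i = 0. For each pair (i, j) with i < j, the coefficient of dx_i ∧ dx_j in alpha ∧ beta is (alpha_i * beta_j - alpha_j * beta_i). Collecting: alpha ∧ beta = (x*(2*y - z)) dx ∧ dy + (-x*z) dx ∧ dz + (-y*z) dy ∧ dz.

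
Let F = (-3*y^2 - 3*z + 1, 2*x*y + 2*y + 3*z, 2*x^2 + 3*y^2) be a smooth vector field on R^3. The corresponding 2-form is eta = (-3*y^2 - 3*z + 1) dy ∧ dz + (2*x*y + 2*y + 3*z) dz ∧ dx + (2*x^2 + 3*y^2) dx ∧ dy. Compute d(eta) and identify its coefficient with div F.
d(eta) = (2*x + 2) dx ∧ dy ∧ dz; div F = 2*x + 2

For a 2-form in R^3 of the form above, applying d gives a 3-form with coefficient ∂P/∂x + ∂Q/∂y + ∂R/∂z:
  ∂P/∂x = 0
  ∂Q/∂y = 2*x + 2
  ∂R/∂z = 0
Sum = 2*x + 2, which is exactly div F.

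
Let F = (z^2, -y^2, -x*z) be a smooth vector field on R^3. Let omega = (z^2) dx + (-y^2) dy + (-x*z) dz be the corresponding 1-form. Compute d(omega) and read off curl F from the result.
d(omega) = (0) dy ∧ dz + (3*z) dz ∧ dx + (0) dx ∧ dy; curl F = (0, 3*z, 0)

d omega = sum_{i<j} (∂f_j/∂x_i - ∂f_i/∂x_j) dx_i ∧ dx_j. Under the identification (dy ∧ dz, dz ∧ dx, dx ∧ dy) ↔ (e_x, e_y, e_z), the coefficients are exactly the components of curl F. Compute:
  ∂R/∂y - ∂Q/∂z = (0) - (0) = 0
  ∂P/∂z - ∂R/∂x = (2*z) - (-z) = 3*z
  ∂Q/∂x - ∂P/∂y = (0) - (0) = 0.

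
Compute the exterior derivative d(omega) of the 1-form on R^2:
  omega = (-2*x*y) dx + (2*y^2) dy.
d(omega) = (2*x) dx ∧ dy

For a 1-form omega = sum_i f_i dx_i, the exterior derivative is
  d(omega) = sum_{i < j} (∂f_j/∂x_i - ∂f_i/∂x_j) dx_i ∧ dx_j.
  coefficient of dx ∧ dy: ∂f_2/∂x - ∂f_1/∂y = ∂(2*y^2)/∂x - ∂(-2*x*y)/∂y = 2*x
Assembling: d(omega) = (2*x) dx ∧ dy.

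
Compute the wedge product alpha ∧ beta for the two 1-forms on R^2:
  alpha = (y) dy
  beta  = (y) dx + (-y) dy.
alpha ∧ beta = (-y^2) dx ∧ dy

Distribute the wedge, using dx_i ∧ dx_j = -dx_j ∧ dx_i and dx_i ∧ dx_i = 0. For each pair (i, j) with i < j, the coefficient of dx_i ∧ dx_j in alpha ∧ beta is (alpha_i * beta_j - alpha_j * beta_i). Collecting: alpha ∧ beta = (-y^2) dx ∧ dy.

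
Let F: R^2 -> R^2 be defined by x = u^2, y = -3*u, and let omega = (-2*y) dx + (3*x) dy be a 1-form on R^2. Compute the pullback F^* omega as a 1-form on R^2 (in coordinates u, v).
F^* omega = (3*u^2) du

Using F^*(f dg) = (f ∘ F) d(g ∘ F), substitute each coordinate x_i by F_i(u, v) in f_i, and replace dx_i by d F_i = (∂F_i/∂u) du + (∂F_i/∂v) dv.
  For the x component: f_1(F) = 6*u; d F_1 = (2*u) du + (0) dv
  For the y component: f_2(F) = 3*u^2; d F_2 = (-3) du + (0) dv
Combining and collecting du, dv coefficients:
  coeff of du: 3*u^2
  coeff of dv: 0
F^* omega = (3*u^2) du.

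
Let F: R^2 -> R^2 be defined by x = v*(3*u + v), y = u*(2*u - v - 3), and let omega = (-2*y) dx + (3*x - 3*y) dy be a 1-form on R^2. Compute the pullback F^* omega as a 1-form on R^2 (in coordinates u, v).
F^* omega = (-24*u^3 + 42*u^2*v + 54*u^2 + 6*u*v^2 - 27*u*v - 27*u - 3*v^3 - 9*v^2) du + (u*(-6*u^2 - 14*u*v + 9*u + v^2 + 12*v)) dv

Using F^*(f dg) = (f ∘ F) d(g ∘ F), substitute each coordinate x_i by F_i(u, v) in f_i, and replace dx_i by d F_i = (∂F_i/∂u) du + (∂F_i/∂v) dv.
  For the x component: f_1(F) = 2*u*(-2*u + v + 3); d F_1 = (3*v) du + (3*u + 2*v) dv
  For the y component: f_2(F) = -6*u^2 + 12*u*v + 9*u + 3*v^2; d F_2 = (4*u - v - 3) du + (-u) dv
Combining and collecting du, dv coefficients:
  coeff of du: -24*u^3 + 42*u^2*v + 54*u^2 + 6*u*v^2 - 27*u*v - 27*u - 3*v^3 - 9*v^2
  coeff of dv: u*(-6*u^2 - 14*u*v + 9*u + v^2 + 12*v)
F^* omega = (-24*u^3 + 42*u^2*v + 54*u^2 + 6*u*v^2 - 27*u*v - 27*u - 3*v^3 - 9*v^2) du + (u*(-6*u^2 - 14*u*v + 9*u + v^2 + 12*v)) dv.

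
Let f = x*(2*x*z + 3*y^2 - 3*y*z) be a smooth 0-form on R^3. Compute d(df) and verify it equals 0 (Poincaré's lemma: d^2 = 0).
d(df) = 0

Step 1: df = sum_i (∂f/∂x_i) dx_i = (4*x*z + 3*y^2 - 3*y*z) dx + (3*x*(2*y - z)) dy + (x*(2*x - 3*y)) dz.
Step 2: Apply d again. Using the 1-form formula, the coefficient of dx ∧ dy in d(df) is ∂^2 f/∂x ∂y - ∂^2 f/∂y ∂x = (6*y - 3*z) - (6*y - 3*z) = 0 (equality of mixed partials for smooth f).
Similarly for dx ∧ dz and dy ∧ dz — all coefficients vanish. So d(df) = 0.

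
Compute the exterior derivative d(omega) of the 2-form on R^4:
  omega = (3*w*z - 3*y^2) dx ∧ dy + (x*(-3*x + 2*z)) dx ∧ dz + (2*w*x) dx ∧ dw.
d(omega) = (3*w) dx ∧ dy ∧ dz + (3*z) dx ∧ dy ∧ dw

For a 2-form omega = sum_{i<j} g_{ij} dx_i ∧ dx_j, the exterior derivative is
  d(omega) = sum_{i<j} d(g_{ij}) ∧ dx_i ∧ dx_j = sum_{i<j, k} (∂g_{ij}/∂x_k) dx_k ∧ dx_i ∧ dx_j.
Expand each term, using dx_k ∧ dx_i ∧ dx_j = sgn(permutation) dx_{(a)} ∧ dx_{(b)} ∧ dx_{(c)} with (a < b < c) sorted:
  d(3*w*z - 3*y^2) includes (∂/∂z)(3*w*z - 3*y^2) dz = (3*w) dz, which multiplied by dx ∧ dy gives (3*w) dx ∧ dy ∧ dz
  d(3*w*z - 3*y^2) includes (∂/∂w)(3*w*z - 3*y^2) dw = (3*z) dw, which multiplied by dx ∧ dy gives (3*z) dx ∧ dy ∧ dw
Collecting like 3-forms: d(omega) = (3*w) dx ∧ dy ∧ dz + (3*z) dx ∧ dy ∧ dw.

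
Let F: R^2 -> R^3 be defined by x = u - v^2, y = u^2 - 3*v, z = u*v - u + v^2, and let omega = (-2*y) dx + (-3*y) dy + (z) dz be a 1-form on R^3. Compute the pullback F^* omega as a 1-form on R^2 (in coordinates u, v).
F^* omega = (-6*u^3 - 2*u^2 + u*v^2 + 16*u*v + u + v^3 - v^2 + 6*v) du + (5*u^2*v + 8*u^2 + 3*u*v^2 - 2*u*v + 2*v^3 - 12*v^2 - 27*v) dv

Using F^*(f dg) = (f ∘ F) d(g ∘ F), substitute each coordinate x_i by F_i(u, v) in f_i, and replace dx_i by d F_i = (∂F_i/∂u) du + (∂F_i/∂v) dv.
  For the x component: f_1(F) = -2*u^2 + 6*v; d F_1 = (1) du + (-2*v) dv
  For the y component: f_2(F) = -3*u^2 + 9*v; d F_2 = (2*u) du + (-3) dv
  For the z component: f_3(F) = u*v - u + v^2; d F_3 = (v - 1) du + (u + 2*v) dv
Combining and collecting du, dv coefficients:
  coeff of du: -6*u^3 - 2*u^2 + u*v^2 + 16*u*v + u + v^3 - v^2 + 6*v
  coeff of dv: 5*u^2*v + 8*u^2 + 3*u*v^2 - 2*u*v + 2*v^3 - 12*v^2 - 27*v
F^* omega = (-6*u^3 - 2*u^2 + u*v^2 + 16*u*v + u + v^3 - v^2 + 6*v) du + (5*u^2*v + 8*u^2 + 3*u*v^2 - 2*u*v + 2*v^3 - 12*v^2 - 27*v) dv.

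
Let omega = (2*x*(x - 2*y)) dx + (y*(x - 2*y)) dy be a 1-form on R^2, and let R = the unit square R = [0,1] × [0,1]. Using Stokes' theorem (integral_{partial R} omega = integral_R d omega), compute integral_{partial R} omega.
integral_(partial R) omega = 5/2

Stokes: integral_partial_R omega = integral_R d omega with d omega = (∂Q/∂x - ∂P/∂y) dx ∧ dy.
  ∂Q/∂x = y
  ∂P/∂y = -4*x
  integrand = ∂Q/∂x - ∂P/∂y = 4*x + y.
Integrating over R: integral_0^1 integral_0^1 (4*x + y) dx dy = 5/2.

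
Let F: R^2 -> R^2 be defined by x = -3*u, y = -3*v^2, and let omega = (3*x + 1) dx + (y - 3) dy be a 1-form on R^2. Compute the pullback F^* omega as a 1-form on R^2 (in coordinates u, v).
F^* omega = (27*u - 3) du + (18*v*(v^2 + 1)) dv

Using F^*(f dg) = (f ∘ F) d(g ∘ F), substitute each coordinate x_i by F_i(u, v) in f_i, and replace dx_i by d F_i = (∂F_i/∂u) du + (∂F_i/∂v) dv.
  For the x component: f_1(F) = 1 - 9*u; d F_1 = (-3) du + (0) dv
  For the y component: f_2(F) = -3*v^2 - 3; d F_2 = (0) du + (-6*v) dv
Combining and collecting du, dv coefficients:
  coeff of du: 27*u - 3
  coeff of dv: 18*v*(v^2 + 1)
F^* omega = (27*u - 3) du + (18*v*(v^2 + 1)) dv.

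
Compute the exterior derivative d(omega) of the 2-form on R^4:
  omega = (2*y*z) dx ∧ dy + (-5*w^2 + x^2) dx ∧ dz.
d(omega) = (2*y) dx ∧ dy ∧ dz + (-10*w) dx ∧ dz ∧ dw

For a 2-form omega = sum_{i<j} g_{ij} dx_i ∧ dx_j, the exterior derivative is
  d(omega) = sum_{i<j} d(g_{ij}) ∧ dx_i ∧ dx_j = sum_{i<j, k} (∂g_{ij}/∂x_k) dx_k ∧ dx_i ∧ dx_j.
Expand each term, using dx_k ∧ dx_i ∧ dx_j = sgn(permutation) dx_{(a)} ∧ dx_{(b)} ∧ dx_{(c)} with (a < b < c) sorted:
  d(2*y*z) includes (∂/∂z)(2*y*z) dz = (2*y) dz, which multiplied by dx ∧ dy gives (2*y) dx ∧ dy ∧ dz
  d(-5*w^2 + x^2) includes (∂/∂w)(-5*w^2 + x^2) dw = (-10*w) dw, which multiplied by dx ∧ dz gives (-10*w) dx ∧ dz ∧ dw
Collecting like 3-forms: d(omega) = (2*y) dx ∧ dy ∧ dz + (-10*w) dx ∧ dz ∧ dw.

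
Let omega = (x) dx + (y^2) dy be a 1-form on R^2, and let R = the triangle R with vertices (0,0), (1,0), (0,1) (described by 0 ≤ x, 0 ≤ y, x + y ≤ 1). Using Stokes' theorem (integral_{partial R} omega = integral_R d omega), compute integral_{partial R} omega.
integral_(partial R) omega = 0

Stokes: integral_partial_R omega = integral_R d omega with d omega = (∂Q/∂x - ∂P/∂y) dx ∧ dy.
  ∂Q/∂x = 0
  ∂P/∂y = 0
  integrand = ∂Q/∂x - ∂P/∂y = 0.
Integrating over R: integral_0^1 integral_0^{1-x} (0) dy dx = 0.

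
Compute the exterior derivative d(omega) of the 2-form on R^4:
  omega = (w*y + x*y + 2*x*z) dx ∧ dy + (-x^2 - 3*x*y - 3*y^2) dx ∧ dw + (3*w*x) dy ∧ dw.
d(omega) = (2*x) dx ∧ dy ∧ dz + (3*w + 3*x + 7*y) dx ∧ dy ∧ dw

For a 2-form omega = sum_{i<j} g_{ij} dx_i ∧ dx_j, the exterior derivative is
  d(omega) = sum_{i<j} d(g_{ij}) ∧ dx_i ∧ dx_j = sum_{i<j, k} (∂g_{ij}/∂x_k) dx_k ∧ dx_i ∧ dx_j.
Expand each term, using dx_k ∧ dx_i ∧ dx_j = sgn(permutation) dx_{(a)} ∧ dx_{(b)} ∧ dx_{(c)} with (a < b < c) sorted:
  d(w*y + x*y + 2*x*z) includes (∂/∂z)(w*y + x*y + 2*x*z) dz = (2*x) dz, which multiplied by dx ∧ dy gives (2*x) dx ∧ dy ∧ dz
  d(w*y + x*y + 2*x*z) includes (∂/∂w)(w*y + x*y + 2*x*z) dw = (y) dw, which multiplied by dx ∧ dy gives (y) dx ∧ dy ∧ dw
  d(-x^2 - 3*x*y - 3*y^2) includes (∂/∂y)(-x^2 - 3*x*y - 3*y^2) dy = (-3*x - 6*y) dy, which multiplied by dx ∧ dw gives (3*x + 6*y) dx ∧ dy ∧ dw
  d(3*w*x) includes (∂/∂x)(3*w*x) dx = (3*w) dx, which multiplied by dy ∧ dw gives (3*w) dx ∧ dy ∧ dw
Collecting like 3-forms: d(omega) = (2*x) dx ∧ dy ∧ dz + (3*w + 3*x + 7*y) dx ∧ dy ∧ dw.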